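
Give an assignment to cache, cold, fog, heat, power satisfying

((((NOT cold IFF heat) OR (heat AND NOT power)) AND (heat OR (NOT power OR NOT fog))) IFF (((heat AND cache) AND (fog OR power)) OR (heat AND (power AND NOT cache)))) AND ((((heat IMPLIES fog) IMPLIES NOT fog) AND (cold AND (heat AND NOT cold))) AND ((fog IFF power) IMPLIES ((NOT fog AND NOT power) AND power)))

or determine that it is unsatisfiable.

Case cold = True: the conjunct NOT cold is False.
Case cold = False: the conjunct cold is False.
Both cases fail — unsatisfiable.

Unsatisfiable — no assignment works.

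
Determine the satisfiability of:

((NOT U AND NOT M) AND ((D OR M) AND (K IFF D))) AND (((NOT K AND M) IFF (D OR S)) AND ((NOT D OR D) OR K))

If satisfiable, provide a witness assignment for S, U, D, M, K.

UNSATISFIABLE

Case M = True: the conjunct NOT M is False.
Case M = False: the formula simplifies to (NOT U AND (D AND (K IFF D))) AND (NOT ((D OR S)) AND ((NOT D OR D) OR K)).
  D = True: the conjunct NOT ((D OR S)) becomes NOT ((True OR S)) = False.
  D = False: the conjunct D is False.
Both cases fail — unsatisfiable.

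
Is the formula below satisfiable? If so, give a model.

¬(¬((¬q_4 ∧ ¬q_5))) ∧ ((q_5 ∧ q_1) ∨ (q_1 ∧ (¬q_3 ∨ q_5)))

q_1: True; q_3: False; q_4: False; q_5: False

  ¬(¬((¬q_4 ∧ ¬q_5))) = True
    ¬((¬q_4 ∧ ¬q_5)) = False
      ¬q_4 ∧ ¬q_5 = True
        ¬q_4 = True
        ¬q_5 = True
  (q_5 ∧ q_1) ∨ (q_1 ∧ (¬q_3 ∨ q_5)) = True
    q_5 ∧ q_1 = False
    q_1 ∧ (¬q_3 ∨ q_5) = True
      ¬q_3 ∨ q_5 = True
        ¬q_3 = True
Both conjuncts True, so the formula holds.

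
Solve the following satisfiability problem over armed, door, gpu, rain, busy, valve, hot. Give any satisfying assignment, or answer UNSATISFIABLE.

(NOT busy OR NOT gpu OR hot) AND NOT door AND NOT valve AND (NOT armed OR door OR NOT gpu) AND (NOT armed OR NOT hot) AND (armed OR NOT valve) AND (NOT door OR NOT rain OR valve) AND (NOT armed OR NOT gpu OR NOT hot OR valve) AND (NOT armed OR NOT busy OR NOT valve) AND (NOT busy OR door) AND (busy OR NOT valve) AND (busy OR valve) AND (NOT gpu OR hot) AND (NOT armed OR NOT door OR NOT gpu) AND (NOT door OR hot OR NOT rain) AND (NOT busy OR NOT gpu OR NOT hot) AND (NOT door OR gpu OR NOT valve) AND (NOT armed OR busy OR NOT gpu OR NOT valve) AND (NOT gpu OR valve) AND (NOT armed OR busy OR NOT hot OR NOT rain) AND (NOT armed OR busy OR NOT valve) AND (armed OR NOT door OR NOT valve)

Case door = True:
  Clause (NOT door) is falsified — contradiction.
Case door = False:
  (NOT valve) forces valve = False.
  (NOT busy OR door) forces busy = False.
  Clause (busy OR valve) is falsified — contradiction.
Both cases fail, so the formula is unsatisfiable.

Unsatisfiable — no assignment works.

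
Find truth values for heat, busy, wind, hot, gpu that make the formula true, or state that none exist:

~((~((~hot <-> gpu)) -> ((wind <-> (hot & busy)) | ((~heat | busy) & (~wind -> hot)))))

heat=T; busy=F; wind=T; hot=F; gpu=F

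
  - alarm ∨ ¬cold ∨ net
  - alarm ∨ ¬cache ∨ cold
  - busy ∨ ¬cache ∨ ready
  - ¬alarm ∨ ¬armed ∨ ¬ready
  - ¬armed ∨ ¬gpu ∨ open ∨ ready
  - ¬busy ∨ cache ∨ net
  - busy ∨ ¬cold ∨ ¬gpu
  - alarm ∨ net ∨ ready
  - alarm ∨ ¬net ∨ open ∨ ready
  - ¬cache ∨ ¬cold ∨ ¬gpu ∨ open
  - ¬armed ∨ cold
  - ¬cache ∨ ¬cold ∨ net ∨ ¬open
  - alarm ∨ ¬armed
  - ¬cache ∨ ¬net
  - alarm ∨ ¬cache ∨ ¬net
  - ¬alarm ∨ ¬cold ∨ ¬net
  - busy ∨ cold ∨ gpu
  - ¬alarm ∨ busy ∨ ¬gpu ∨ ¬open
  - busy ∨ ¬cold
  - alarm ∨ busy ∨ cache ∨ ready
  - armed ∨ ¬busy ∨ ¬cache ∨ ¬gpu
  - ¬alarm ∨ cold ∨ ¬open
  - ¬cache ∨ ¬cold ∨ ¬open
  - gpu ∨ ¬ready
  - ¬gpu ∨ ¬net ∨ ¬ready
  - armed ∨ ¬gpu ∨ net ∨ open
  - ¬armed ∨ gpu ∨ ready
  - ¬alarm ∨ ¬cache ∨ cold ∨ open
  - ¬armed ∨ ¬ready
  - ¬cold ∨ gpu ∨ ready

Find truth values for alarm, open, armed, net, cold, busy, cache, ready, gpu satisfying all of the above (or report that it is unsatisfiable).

alarm: False; open: True; armed: False; net: False; cold: False; busy: False; cache: False; ready: True; gpu: True

Set alarm = False.
  then (alarm ∨ ¬armed) forces armed = False.
Set open = True.
Set net = False.
  then (alarm ∨ ¬cold ∨ net) forces cold = False.
  then (alarm ∨ ¬cache ∨ cold) forces cache = False.
  then (¬busy ∨ cache ∨ net) forces busy = False.
  then (alarm ∨ net ∨ ready) forces ready = True.
  then (busy ∨ cold ∨ gpu) forces gpu = True.
All clauses satisfied.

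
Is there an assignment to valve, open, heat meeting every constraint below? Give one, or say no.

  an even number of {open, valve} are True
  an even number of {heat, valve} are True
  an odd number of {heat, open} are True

Adding constraints 1, 2, 3 mod 2: every variable appears an even number of times on the left, so the left side is 0.
But the right sides sum to 1 (mod 2). 0 ≠ 1 — the system is inconsistent.

Unsatisfiable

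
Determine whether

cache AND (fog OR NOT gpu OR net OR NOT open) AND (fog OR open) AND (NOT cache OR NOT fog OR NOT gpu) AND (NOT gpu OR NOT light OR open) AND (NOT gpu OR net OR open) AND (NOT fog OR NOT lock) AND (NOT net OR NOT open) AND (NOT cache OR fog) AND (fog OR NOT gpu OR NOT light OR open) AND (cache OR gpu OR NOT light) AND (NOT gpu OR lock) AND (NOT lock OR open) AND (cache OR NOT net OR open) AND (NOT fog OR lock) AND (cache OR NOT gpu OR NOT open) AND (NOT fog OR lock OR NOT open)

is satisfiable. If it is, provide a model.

Case cache = True:
  (NOT cache OR fog) forces fog = True.
  (NOT cache OR NOT fog OR NOT gpu) forces gpu = False.
  (NOT fog OR NOT lock) forces lock = False.
  Clause (NOT fog OR lock) is falsified — contradiction.
Case cache = False:
  Clause (cache) is falsified — contradiction.
Both cases fail, so the formula is unsatisfiable.

No satisfying assignment exists.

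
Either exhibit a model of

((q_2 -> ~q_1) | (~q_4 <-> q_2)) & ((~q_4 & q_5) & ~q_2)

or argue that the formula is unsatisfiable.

q_1 = False; q_2 = False; q_4 = False; q_5 = True

  (q_2 -> ~q_1) | (~q_4 <-> q_2) = True
    q_2 -> ~q_1 = True
      ~q_1 = True
    ~q_4 <-> q_2 = False
      ~q_4 = True
  (~q_4 & q_5) & ~q_2 = True
    ~q_4 & q_5 = True
      ~q_4 = True
    ~q_2 = True
Both conjuncts True, so the formula holds.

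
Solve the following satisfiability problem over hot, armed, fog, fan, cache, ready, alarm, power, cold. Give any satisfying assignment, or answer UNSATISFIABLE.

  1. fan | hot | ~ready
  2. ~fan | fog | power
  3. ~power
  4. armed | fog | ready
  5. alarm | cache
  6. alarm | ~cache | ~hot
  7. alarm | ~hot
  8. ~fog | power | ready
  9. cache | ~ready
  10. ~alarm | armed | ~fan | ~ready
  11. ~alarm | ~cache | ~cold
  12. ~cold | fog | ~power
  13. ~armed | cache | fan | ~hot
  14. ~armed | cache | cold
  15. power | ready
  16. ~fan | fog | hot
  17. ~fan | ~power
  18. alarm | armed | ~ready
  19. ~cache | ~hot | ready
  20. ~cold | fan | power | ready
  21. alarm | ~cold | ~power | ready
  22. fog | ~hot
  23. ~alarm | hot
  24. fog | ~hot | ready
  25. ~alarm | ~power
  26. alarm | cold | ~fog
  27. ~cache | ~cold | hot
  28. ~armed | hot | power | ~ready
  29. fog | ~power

hot = True; armed = True; fog = True; fan = False; cache = True; ready = True; alarm = True; power = False; cold = False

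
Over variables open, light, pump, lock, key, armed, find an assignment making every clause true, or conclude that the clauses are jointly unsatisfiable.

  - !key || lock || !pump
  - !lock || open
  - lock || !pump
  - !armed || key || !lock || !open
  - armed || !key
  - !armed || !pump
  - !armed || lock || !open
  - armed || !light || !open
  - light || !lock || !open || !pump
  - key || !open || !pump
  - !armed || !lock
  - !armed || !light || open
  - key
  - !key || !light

Unit clause (key) forces key = True.
In (!key || !light) only !light is left, so light = False.
In (armed || !key) only armed is left, so armed = True.
In (!armed || !pump) only !pump is left, so pump = False.
In (!armed || !lock) only !lock is left, so lock = False.
In (!armed || lock || !open) only !open is left, so open = False.
All clauses satisfied.

open = False, light = False, pump = False, lock = False, key = True, armed = True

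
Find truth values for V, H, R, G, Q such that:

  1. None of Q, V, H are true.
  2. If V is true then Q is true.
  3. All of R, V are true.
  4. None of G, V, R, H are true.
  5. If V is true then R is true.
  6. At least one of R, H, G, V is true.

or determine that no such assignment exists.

Unsatisfiable

Case V = True:
  Constraint (1) is violated (V=T) — contradiction.
Case V = False:
  Constraint (3) is violated (V=F) — contradiction.
Both cases fail — unsatisfiable.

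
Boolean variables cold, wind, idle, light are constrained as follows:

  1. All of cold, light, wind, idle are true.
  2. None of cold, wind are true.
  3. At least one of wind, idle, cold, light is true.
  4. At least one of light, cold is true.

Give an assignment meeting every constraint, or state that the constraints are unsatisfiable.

Case cold = True:
  Constraint (2) is violated (cold=T) — contradiction.
Case cold = False:
  Constraint (1) is violated (cold=F) — contradiction.
Both cases fail — unsatisfiable.

Unsatisfiable — no assignment works.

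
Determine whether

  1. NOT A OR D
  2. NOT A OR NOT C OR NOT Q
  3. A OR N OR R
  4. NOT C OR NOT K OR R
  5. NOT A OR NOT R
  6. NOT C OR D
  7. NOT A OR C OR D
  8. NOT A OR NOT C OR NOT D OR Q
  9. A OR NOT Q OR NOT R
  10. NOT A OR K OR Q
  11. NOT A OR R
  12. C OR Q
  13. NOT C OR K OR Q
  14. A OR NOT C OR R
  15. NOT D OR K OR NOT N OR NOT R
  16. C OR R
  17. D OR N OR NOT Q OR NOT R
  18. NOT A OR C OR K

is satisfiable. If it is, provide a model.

Try A = True:
  (NOT A OR D) forces D = True.
  (NOT A OR NOT R) forces R = False.
  clause (NOT A OR R) is falsified — backtrack.
So A = False.
Set C = True.
  then (NOT C OR D) forces D = True.
  then (A OR NOT C OR R) forces R = True.
  then (A OR NOT Q OR NOT R) forces Q = False.
  then (NOT C OR K OR Q) forces K = True.
Set N = True.
All clauses satisfied.

A = False, C = True, R = True, D = True, N = True, K = True, Q = False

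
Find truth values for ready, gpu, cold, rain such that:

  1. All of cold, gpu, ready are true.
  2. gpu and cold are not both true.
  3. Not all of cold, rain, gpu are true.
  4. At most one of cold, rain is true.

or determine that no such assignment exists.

No satisfying assignment exists.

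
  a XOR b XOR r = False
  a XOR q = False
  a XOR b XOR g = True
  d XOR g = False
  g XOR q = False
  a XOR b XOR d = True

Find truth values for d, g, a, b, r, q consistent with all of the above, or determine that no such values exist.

d = True; g = True; a = True; b = True; r = False; q = True

a XOR b XOR r = T XOR T XOR F = False ✓
a XOR q = T XOR T = False ✓
a XOR b XOR g = T XOR T XOR T = True ✓
d XOR g = T XOR T = False ✓
g XOR q = T XOR T = False ✓
a XOR b XOR d = T XOR T XOR T = True ✓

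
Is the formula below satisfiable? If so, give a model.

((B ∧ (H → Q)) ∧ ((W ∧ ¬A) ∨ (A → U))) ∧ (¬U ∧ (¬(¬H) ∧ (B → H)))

W = False; A = False; U = False; B = True; H = True; Q = True

  (B ∧ (H → Q)) ∧ ((W ∧ ¬A) ∨ (A → U)) = True
    B ∧ (H → Q) = True
      H → Q = True
    (W ∧ ¬A) ∨ (A → U) = True
      W ∧ ¬A = False
        ¬A = True
      A → U = True
  ¬U ∧ (¬(¬H) ∧ (B → H)) = True
    ¬U = True
    ¬(¬H) ∧ (B → H) = True
      ¬(¬H) = True
        ¬H = False
      B → H = True
Both conjuncts True, so the formula holds.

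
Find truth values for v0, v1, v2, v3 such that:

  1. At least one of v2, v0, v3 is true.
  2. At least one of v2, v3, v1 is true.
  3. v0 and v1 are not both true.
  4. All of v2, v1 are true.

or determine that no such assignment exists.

v0=F, v1=T, v2=T, v3=F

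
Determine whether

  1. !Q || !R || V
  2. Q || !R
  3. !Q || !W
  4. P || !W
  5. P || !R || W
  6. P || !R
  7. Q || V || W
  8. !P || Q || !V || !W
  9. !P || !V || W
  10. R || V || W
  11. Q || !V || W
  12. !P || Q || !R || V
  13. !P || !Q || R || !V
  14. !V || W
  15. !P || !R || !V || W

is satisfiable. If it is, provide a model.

Try R = True:
  (Q || !R) forces Q = True.
  (!Q || !R || V) forces V = True.
  (!Q || !W) forces W = False.
  clause (!V || W) is falsified — backtrack.
So R = False.
Set P = True.
Set V = False.
  then (R || V || W) forces W = True.
  then (!Q || !W) forces Q = False.
All clauses satisfied.

R=F, P=T, V=F, Q=F, W=T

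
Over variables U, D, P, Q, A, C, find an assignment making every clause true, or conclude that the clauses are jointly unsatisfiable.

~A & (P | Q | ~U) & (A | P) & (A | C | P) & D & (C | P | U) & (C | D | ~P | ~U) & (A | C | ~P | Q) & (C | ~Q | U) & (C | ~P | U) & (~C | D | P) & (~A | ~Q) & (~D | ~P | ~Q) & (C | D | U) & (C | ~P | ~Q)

Unit clause (~A) forces A = False.
In (A | P) only P is left, so P = True.
Unit clause (D) forces D = True.
In (~D | ~P | ~Q) only ~Q is left, so Q = False.
In (A | C | ~P | Q) only C is left, so C = True.
Set U = True.
All clauses satisfied.

U = True, D = True, P = True, Q = False, A = False, C = True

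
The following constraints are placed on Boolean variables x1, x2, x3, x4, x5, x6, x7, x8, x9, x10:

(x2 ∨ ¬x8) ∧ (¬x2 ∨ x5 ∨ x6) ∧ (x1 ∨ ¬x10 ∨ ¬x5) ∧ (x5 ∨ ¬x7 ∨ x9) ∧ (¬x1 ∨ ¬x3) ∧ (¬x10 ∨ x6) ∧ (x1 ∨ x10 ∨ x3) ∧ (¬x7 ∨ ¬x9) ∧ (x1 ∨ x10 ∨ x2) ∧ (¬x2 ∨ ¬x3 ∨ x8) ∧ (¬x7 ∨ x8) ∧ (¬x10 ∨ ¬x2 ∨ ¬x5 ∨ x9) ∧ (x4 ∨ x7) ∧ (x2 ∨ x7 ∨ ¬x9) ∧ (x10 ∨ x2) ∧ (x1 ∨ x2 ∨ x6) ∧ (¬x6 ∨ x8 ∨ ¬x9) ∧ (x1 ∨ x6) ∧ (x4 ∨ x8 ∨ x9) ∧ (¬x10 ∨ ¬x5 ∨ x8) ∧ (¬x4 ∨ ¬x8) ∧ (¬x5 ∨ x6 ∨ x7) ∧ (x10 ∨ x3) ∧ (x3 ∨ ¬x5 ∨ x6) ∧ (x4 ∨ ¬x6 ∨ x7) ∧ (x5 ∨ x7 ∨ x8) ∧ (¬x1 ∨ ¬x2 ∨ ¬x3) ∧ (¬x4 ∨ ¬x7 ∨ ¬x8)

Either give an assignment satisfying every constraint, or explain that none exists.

Set x1 = False.
  then (x1 ∨ x6) forces x6 = True.
Set x2 = True.
Set x3 = True.
  then (¬x2 ∨ ¬x3 ∨ x8) forces x8 = True.
  then (¬x4 ∨ ¬x8) forces x4 = False.
  then (x4 ∨ ¬x6 ∨ x7) forces x7 = True.
  then (¬x7 ∨ ¬x9) forces x9 = False.
  then (x5 ∨ ¬x7 ∨ x9) forces x5 = True.
  then (¬x10 ∨ ¬x2 ∨ ¬x5 ∨ x9) forces x10 = False.
All clauses satisfied.

x1=F; x2=T; x3=T; x4=F; x5=T; x6=T; x7=T; x8=T; x9=F; x10=F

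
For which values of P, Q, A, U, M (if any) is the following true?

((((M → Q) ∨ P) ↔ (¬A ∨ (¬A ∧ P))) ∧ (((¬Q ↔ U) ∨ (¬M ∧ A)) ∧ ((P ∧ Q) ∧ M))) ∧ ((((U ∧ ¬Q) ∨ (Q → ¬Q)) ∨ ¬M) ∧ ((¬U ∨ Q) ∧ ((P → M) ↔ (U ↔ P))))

Case Q = True: the formula simplifies to ((¬A ∨ (¬A ∧ P)) ∧ ((¬U ∨ (¬M ∧ A)) ∧ (P ∧ M))) ∧ (¬M ∧ ((P → M) ↔ (U ↔ P))).
  M = True: the conjunct ¬M is False.
  M = False: the conjunct M is False.
Case Q = False: the conjunct Q is False.
Both cases fail — unsatisfiable.

Unsatisfiable — no assignment works.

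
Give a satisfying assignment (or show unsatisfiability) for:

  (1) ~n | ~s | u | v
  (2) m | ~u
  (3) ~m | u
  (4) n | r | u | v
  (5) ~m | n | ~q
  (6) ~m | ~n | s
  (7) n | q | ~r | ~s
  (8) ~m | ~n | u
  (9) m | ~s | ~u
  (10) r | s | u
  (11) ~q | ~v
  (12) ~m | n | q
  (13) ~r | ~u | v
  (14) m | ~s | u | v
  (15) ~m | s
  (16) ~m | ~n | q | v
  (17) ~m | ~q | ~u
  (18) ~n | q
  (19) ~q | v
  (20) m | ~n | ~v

s=T; u=F; m=F; v=T; r=F; n=F; q=F

Set s = True.
Try u = True:
  (m | ~u) forces m = True.
  (~m | ~q | ~u) forces q = False.
  (~m | n | q) forces n = True.
  clause (~n | q) is falsified — backtrack.
So u = False.
  then (~m | u) forces m = False.
  then (m | ~s | u | v) forces v = True.
  then (m | ~n | ~v) forces n = False.
  then (~q | ~v) forces q = False.
  then (n | q | ~r | ~s) forces r = False.
All clauses satisfied.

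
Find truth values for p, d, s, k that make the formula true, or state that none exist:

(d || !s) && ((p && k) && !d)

p: True, d: False, s: False, k: True

  d || !s = True
    !s = True
  (p && k) && !d = True
    p && k = True
    !d = True
Both conjuncts True, so the formula holds.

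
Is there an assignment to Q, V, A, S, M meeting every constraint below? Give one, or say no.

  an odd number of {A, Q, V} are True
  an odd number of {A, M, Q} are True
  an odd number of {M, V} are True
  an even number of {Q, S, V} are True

Unsatisfiable — no assignment works.

Adding constraints 1, 2, 3 mod 2: every variable appears an even number of times on the left, so the left side is 0.
But the right sides sum to 1 (mod 2). 0 ≠ 1 — the system is inconsistent.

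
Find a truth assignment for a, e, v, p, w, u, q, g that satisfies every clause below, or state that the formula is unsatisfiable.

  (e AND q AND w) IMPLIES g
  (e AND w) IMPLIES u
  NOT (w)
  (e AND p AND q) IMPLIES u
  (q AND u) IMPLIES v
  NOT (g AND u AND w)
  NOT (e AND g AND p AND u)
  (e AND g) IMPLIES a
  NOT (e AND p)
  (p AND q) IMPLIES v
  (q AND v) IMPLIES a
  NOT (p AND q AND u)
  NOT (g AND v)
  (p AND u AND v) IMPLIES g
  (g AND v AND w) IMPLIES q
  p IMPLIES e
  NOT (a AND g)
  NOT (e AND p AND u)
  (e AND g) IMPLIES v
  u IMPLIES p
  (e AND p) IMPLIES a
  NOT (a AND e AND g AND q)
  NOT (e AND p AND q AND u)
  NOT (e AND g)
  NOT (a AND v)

a = True, e = True, v = False, p = False, w = False, u = False, q = False, g = False

Unit clause (NOT w) forces w = False.
Set a = True.
  then (NOT a OR NOT g) forces g = False.
  then (NOT a OR NOT v) forces v = False.
Set e = True.
  then (NOT e OR NOT p) forces p = False.
  then (p OR NOT u) forces u = False.
Set q = False.
All clauses satisfied.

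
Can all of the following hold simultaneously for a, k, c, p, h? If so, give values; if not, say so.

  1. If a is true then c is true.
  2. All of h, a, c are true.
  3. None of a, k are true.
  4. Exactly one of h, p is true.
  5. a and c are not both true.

Case a = True:
  Constraint (3) is violated (a=T) — contradiction.
Case a = False:
  Constraint (2) is violated (a=F) — contradiction.
Both cases fail — unsatisfiable.

No satisfying assignment exists.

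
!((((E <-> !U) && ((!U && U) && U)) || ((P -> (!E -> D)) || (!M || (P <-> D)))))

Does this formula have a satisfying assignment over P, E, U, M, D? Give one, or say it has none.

P=T, E=F, U=F, M=T, D=F

  !((((E <-> !U) && ((!U && U) && U)) || ((P -> (!E -> D)) || (!M || (P <-> D))))) = True
    ((E <-> !U) && ((!U && U) && U)) || ((P -> (!E -> D)) || (!M || (P <-> D))) = False
      (E <-> !U) && ((!U && U) && U) = False
        E <-> !U = False
          !U = True
        (!U && U) && U = False
          !U && U = False
            !U = True
      (P -> (!E -> D)) || (!M || (P <-> D)) = False
        P -> (!E -> D) = False
          !E -> D = False
            !E = True
        !M || (P <-> D) = False
          !M = False
          P <-> D = False
The formula evaluates to True.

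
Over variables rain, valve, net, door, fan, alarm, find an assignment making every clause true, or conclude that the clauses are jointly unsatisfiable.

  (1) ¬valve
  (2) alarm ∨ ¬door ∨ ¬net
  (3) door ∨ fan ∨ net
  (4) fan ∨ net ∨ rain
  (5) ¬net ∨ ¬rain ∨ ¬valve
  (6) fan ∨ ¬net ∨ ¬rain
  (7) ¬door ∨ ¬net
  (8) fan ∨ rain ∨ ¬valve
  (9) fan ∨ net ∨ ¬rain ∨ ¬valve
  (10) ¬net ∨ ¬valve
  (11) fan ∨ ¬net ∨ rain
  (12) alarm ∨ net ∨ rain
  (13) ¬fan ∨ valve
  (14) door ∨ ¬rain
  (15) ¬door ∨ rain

rain: True, valve: False, net: False, door: True, fan: False, alarm: False

Unit clause (¬valve) forces valve = False.
In (¬fan ∨ valve) only ¬fan is left, so fan = False.
Set rain = True.
  then (fan ∨ ¬net ∨ ¬rain) forces net = False.
  then (door ∨ ¬rain) forces door = True.
Set alarm = False.
All clauses satisfied.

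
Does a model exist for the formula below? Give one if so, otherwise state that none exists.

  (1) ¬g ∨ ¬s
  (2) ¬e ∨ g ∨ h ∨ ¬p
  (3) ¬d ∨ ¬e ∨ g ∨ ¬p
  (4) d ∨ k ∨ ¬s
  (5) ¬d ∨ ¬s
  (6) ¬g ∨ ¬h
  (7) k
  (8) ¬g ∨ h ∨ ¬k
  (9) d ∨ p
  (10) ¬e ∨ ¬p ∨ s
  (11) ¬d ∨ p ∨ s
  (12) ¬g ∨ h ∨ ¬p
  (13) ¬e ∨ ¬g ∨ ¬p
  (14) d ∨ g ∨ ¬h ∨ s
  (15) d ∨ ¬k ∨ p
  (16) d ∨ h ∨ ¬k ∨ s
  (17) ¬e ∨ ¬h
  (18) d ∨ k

Unit clause (k) forces k = True.
Set s = True.
  then (¬g ∨ ¬s) forces g = False.
  then (¬d ∨ ¬s) forces d = False.
  then (d ∨ p) forces p = True.
Set h = False.
  then (¬e ∨ g ∨ h ∨ ¬p) forces e = False.
All clauses satisfied.

s: True; p: True; h: False; g: False; k: True; e: False; d: False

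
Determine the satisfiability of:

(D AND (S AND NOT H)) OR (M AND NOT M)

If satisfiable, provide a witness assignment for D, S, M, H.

D: True, S: True, M: True, H: False

  (D AND (S AND NOT H)) OR (M AND NOT M) = True
    D AND (S AND NOT H) = True
      S AND NOT H = True
        NOT H = True
    M AND NOT M = False
      NOT M = False
The formula evaluates to True.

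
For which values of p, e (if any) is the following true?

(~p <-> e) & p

p = True, e = False

  ~p <-> e = True
    ~p = False
Both conjuncts True, so the formula holds.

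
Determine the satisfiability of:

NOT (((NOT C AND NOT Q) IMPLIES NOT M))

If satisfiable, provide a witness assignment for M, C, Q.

M = True, C = False, Q = False

  NOT (((NOT C AND NOT Q) IMPLIES NOT M)) = True
    (NOT C AND NOT Q) IMPLIES NOT M = False
      NOT C AND NOT Q = True
        NOT C = True
        NOT Q = True
      NOT M = False
The formula evaluates to True.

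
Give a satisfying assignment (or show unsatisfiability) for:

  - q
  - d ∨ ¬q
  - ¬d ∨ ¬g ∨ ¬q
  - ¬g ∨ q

Unit clause (q) forces q = True.
In (d ∨ ¬q) only d is left, so d = True.
In (¬d ∨ ¬g ∨ ¬q) only ¬g is left, so g = False.
Check each clause:
  (q): q holds.
  (d ∨ ¬q): d holds.
  (¬d ∨ ¬g ∨ ¬q): ¬g holds.
  (¬g ∨ q): ¬g holds.
All clauses satisfied.

g = False; q = True; d = True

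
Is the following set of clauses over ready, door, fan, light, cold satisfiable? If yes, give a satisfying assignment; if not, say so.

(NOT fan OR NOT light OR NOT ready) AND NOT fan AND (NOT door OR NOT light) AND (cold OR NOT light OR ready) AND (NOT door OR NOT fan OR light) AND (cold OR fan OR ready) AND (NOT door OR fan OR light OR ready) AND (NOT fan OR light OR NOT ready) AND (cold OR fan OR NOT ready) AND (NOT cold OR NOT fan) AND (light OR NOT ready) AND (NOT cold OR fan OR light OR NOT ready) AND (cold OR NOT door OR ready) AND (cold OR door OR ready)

Unit clause (NOT fan) forces fan = False.
Set ready = False.
  then (cold OR fan OR ready) forces cold = True.
Try door = True:
  (NOT door OR NOT light) forces light = False.
  clause (NOT door OR fan OR light OR ready) is falsified — backtrack.
So door = False.
Set light = False.
All clauses satisfied.

ready: False; door: False; fan: False; light: False; cold: True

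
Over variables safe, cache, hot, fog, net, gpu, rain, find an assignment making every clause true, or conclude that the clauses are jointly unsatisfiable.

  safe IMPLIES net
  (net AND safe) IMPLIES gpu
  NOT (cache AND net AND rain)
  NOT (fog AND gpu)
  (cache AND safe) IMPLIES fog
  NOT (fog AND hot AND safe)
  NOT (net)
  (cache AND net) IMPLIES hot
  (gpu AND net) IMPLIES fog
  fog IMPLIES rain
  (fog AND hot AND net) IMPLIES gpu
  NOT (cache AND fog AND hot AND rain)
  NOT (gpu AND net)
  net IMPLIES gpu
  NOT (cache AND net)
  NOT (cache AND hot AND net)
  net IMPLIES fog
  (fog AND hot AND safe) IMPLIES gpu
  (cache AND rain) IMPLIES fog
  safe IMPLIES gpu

safe = False; cache = False; hot = True; fog = False; net = False; gpu = True; rain = False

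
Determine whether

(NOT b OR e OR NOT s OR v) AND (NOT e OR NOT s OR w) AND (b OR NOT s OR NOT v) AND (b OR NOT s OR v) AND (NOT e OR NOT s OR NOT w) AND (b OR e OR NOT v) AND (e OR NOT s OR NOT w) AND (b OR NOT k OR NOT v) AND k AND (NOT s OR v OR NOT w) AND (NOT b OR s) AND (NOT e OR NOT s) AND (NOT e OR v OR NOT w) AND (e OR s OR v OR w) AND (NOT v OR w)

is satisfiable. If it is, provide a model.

b = False, e = True, k = True, v = False, s = False, w = False

Unit clause (k) forces k = True.
Set b = False.
  then (b OR NOT k OR NOT v) forces v = False.
  then (b OR NOT s OR v) forces s = False.
Set e = True.
  then (NOT e OR v OR NOT w) forces w = False.
All clauses satisfied.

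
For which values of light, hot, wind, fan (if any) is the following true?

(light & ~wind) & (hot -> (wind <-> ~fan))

light = True, hot = True, wind = False, fan = True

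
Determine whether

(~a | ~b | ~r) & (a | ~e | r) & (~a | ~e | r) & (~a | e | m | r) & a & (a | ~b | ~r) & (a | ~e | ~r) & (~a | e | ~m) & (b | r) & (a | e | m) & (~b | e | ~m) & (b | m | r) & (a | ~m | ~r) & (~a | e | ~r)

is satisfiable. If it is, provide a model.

m: False, b: False, a: True, e: True, r: True

Unit clause (a) forces a = True.
Set m = False.
Try b = True:
  (~a | ~b | ~r) forces r = False.
  (~a | ~e | r) forces e = False.
  clause (~a | e | m | r) is falsified — backtrack.
So b = False.
  then (b | r) forces r = True.
  then (~a | e | ~r) forces e = True.
All clauses satisfied.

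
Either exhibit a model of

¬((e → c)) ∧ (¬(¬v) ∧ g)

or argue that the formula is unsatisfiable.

v: True; e: True; c: False; g: True

  ¬((e → c)) = True
    e → c = False
  ¬(¬v) ∧ g = True
    ¬(¬v) = True
      ¬v = False
Both conjuncts True, so the formula holds.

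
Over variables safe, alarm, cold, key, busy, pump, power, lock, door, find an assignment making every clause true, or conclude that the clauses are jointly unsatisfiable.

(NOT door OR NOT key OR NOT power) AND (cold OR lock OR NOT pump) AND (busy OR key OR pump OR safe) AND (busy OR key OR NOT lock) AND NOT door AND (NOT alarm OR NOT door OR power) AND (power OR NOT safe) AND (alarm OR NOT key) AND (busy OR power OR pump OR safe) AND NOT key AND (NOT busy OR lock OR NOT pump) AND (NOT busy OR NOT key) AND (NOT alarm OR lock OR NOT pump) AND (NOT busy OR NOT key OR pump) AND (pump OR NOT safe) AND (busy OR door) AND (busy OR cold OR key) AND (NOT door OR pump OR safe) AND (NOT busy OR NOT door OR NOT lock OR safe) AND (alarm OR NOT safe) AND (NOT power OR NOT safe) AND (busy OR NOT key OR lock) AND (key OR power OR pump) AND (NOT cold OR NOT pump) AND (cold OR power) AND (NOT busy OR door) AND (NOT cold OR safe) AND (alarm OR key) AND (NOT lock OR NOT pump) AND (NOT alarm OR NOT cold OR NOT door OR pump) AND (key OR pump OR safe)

Case key = True:
  Clause (NOT key) is falsified — contradiction.
Case key = False:
  (NOT door) forces door = False.
  (busy OR door) forces busy = True.
  Clause (NOT busy OR door) is falsified — contradiction.
Both cases fail, so the formula is unsatisfiable.

Unsatisfiable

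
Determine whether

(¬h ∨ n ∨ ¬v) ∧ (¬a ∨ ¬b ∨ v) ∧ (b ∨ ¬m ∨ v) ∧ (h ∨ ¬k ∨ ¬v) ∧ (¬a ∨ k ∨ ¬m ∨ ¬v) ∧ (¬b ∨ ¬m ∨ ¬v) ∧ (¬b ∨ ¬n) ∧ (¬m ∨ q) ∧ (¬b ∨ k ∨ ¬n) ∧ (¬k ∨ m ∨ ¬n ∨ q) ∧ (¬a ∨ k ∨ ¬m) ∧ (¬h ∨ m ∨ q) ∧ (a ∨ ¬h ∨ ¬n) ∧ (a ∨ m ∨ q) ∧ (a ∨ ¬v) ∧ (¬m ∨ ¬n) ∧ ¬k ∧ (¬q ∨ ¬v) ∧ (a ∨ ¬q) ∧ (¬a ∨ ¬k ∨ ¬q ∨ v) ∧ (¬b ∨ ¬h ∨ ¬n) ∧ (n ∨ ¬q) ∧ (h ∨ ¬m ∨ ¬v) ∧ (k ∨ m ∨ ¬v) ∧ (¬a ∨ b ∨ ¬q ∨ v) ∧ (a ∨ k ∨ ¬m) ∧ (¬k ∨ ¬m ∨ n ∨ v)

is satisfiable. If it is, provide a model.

q: False, k: False, a: True, b: False, n: True, h: False, v: False, m: False

Unit clause (¬k) forces k = False.
Set q = False.
  then (¬m ∨ q) forces m = False.
  then (¬h ∨ m ∨ q) forces h = False.
  then (a ∨ m ∨ q) forces a = True.
  then (k ∨ m ∨ ¬v) forces v = False.
  then (¬a ∨ ¬b ∨ v) forces b = False.
Set n = True.
All clauses satisfied.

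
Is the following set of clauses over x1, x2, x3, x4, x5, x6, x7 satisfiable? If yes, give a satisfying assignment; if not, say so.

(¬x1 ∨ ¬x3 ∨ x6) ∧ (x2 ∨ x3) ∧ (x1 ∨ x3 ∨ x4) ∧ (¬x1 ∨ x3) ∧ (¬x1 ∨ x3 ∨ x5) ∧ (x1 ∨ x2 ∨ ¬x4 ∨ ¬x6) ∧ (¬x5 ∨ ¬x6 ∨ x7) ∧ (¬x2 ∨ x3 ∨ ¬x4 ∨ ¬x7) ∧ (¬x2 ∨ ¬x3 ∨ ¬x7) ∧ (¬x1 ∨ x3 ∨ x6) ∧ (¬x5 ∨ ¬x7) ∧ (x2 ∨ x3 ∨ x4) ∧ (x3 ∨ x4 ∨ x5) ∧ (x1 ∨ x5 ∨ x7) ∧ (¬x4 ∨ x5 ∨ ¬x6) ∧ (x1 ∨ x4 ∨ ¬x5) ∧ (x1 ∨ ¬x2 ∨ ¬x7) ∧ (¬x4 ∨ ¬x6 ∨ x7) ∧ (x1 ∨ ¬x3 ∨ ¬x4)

x1: False; x2: False; x3: True; x4: False; x5: False; x6: True; x7: True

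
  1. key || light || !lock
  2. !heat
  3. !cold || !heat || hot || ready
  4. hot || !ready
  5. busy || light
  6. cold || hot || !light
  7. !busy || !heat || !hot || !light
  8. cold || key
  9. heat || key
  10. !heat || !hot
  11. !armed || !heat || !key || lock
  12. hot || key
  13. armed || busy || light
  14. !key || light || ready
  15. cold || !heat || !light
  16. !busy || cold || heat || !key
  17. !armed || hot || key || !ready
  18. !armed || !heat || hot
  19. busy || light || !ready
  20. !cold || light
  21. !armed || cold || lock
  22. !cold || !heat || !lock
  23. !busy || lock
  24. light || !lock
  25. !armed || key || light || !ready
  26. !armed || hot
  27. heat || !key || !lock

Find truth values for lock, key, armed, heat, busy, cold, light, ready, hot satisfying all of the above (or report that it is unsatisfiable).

Unit clause (!heat) forces heat = False.
In (heat || key) only key is left, so key = True.
In (heat || !key || !lock) only !lock is left, so lock = False.
In (!busy || lock) only !busy is left, so busy = False.
In (busy || light) only light is left, so light = True.
Set armed = False.
Set cold = True.
Set ready = False.
Set hot = True.
All clauses satisfied.

lock = False, key = True, armed = False, heat = False, busy = False, cold = True, light = True, ready = False, hot = True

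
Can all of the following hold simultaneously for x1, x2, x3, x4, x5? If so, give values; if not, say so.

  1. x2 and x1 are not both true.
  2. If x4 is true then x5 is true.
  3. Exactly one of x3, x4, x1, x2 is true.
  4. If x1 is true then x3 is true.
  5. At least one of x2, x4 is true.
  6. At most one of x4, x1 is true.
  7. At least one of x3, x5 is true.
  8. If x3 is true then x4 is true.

x1 = False; x2 = False; x3 = False; x4 = True; x5 = True

  (1) x2=F, x1=F — not both ✓
  (2) x4=T ⇒ x5: T ✓
  (3) {x3, x4, x1, x2}: 1 true — exactly one ✓
  (4) x1=F ⇒ x3: vacuous ✓
  (5) {x2, x4}: 1 true — at least one ✓
  (6) {x4, x1}: 1 true — at most one ✓
  (7) {x3, x5}: 1 true — at least one ✓
  (8) x3=F ⇒ x4: vacuous ✓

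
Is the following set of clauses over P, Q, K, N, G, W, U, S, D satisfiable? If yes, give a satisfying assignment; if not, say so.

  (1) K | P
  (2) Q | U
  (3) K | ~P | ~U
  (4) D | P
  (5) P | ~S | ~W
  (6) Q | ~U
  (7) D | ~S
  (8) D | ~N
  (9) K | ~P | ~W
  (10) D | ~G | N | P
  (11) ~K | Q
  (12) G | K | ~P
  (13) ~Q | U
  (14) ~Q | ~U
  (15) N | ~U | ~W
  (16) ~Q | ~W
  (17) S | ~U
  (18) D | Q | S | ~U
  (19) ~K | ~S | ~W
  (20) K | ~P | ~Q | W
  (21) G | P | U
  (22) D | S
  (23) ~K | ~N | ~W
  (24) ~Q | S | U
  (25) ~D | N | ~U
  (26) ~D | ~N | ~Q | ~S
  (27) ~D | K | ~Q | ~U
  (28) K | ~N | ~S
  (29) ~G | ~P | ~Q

Case Q = True:
  (~Q | U) forces U = True.
  Clause (~Q | ~U) is falsified — contradiction.
Case Q = False:
  (Q | U) forces U = True.
  Clause (Q | ~U) is falsified — contradiction.
Both cases fail, so the formula is unsatisfiable.

UNSATISFIABLE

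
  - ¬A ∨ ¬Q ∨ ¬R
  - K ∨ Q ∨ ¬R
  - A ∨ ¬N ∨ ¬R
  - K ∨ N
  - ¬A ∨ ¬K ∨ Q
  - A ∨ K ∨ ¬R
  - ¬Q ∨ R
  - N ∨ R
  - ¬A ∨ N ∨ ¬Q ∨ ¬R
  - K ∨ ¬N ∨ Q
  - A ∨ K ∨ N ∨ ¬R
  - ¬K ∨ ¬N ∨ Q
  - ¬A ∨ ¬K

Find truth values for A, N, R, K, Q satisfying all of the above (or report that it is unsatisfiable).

A=F; N=F; R=T; K=T; Q=F

Try A = True:
  (¬A ∨ ¬K) forces K = False.
  (K ∨ N) forces N = True.
  (K ∨ ¬N ∨ Q) forces Q = True.
  (¬A ∨ ¬Q ∨ ¬R) forces R = False.
  clause (¬Q ∨ R) is falsified — backtrack.
So A = False.
Set N = False.
  then (K ∨ N) forces K = True.
  then (N ∨ R) forces R = True.
Set Q = False.
All clauses satisfied.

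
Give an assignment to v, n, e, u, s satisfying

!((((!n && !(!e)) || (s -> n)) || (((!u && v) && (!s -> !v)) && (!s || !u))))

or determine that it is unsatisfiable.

v = True, n = False, e = False, u = True, s = True

  !((((!n && !(!e)) || (s -> n)) || (((!u && v) && (!s -> !v)) && (!s || !u)))) = True
    ((!n && !(!e)) || (s -> n)) || (((!u && v) && (!s -> !v)) && (!s || !u)) = False
      (!n && !(!e)) || (s -> n) = False
        !n && !(!e) = False
          !n = True
          !(!e) = False
            !e = True
        s -> n = False
      ((!u && v) && (!s -> !v)) && (!s || !u) = False
        (!u && v) && (!s -> !v) = False
          !u && v = False
            !u = False
          !s -> !v = True
            !s = False
            !v = False
        !s || !u = False
          !s = False
          !u = False
The formula evaluates to True.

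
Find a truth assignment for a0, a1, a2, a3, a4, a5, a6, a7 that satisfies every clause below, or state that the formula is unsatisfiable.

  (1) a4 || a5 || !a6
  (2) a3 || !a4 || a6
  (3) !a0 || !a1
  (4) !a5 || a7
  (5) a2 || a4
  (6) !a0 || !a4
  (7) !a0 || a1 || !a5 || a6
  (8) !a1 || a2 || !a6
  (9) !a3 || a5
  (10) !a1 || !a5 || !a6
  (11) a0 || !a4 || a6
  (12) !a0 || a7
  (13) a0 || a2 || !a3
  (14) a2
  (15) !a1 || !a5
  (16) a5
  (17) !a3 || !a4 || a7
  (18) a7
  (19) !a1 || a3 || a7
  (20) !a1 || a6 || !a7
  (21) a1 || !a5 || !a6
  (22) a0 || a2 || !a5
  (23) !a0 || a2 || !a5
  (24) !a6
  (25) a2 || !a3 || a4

Unit clause (a2) forces a2 = True.
Unit clause (a5) forces a5 = True.
Unit clause (a7) forces a7 = True.
Unit clause (!a6) forces a6 = False.
In (!a1 || !a5) only !a1 is left, so a1 = False.
In (!a0 || a1 || !a5 || a6) only !a0 is left, so a0 = False.
In (a0 || !a4 || a6) only !a4 is left, so a4 = False.
Set a3 = True.
All clauses satisfied.

a0 = False; a1 = False; a2 = True; a3 = True; a4 = False; a5 = True; a6 = False; a7 = True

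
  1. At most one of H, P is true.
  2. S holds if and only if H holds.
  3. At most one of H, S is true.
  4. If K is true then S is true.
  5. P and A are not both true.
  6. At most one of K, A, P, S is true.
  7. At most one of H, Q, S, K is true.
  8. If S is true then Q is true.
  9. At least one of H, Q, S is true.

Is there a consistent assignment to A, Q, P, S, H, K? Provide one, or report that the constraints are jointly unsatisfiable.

A = False; Q = True; P = False; S = False; H = False; K = False

  (1) {H, P}: 0 true — at most one ✓
  (2) S=F, H=F — same ✓
  (3) {H, S}: 0 true — at most one ✓
  (4) K=F ⇒ S: vacuous ✓
  (5) P=F, A=F — not both ✓
  (6) {K, A, P, S}: 0 true — at most one ✓
  (7) {H, Q, S, K}: 1 true — at most one ✓
  (8) S=F ⇒ Q: vacuous ✓
  (9) {H, Q, S}: 1 true — at least one ✓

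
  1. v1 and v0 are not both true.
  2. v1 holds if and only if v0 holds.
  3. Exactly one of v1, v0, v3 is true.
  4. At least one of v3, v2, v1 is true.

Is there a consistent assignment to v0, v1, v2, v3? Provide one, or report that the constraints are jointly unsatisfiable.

v0 = False, v1 = False, v2 = True, v3 = True

  (1) v1=F, v0=F — not both ✓
  (2) v1=F, v0=F — same ✓
  (3) {v1, v0, v3}: 1 true — exactly one ✓
  (4) {v3, v2, v1}: 2 true — at least one ✓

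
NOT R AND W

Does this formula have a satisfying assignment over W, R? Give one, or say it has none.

W=T, R=F

  NOT R = True
Both conjuncts True, so the formula holds.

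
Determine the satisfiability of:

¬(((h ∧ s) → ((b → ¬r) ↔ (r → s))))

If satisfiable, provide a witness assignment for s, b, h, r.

s: True, b: True, h: True, r: True

  ¬(((h ∧ s) → ((b → ¬r) ↔ (r → s)))) = True
    (h ∧ s) → ((b → ¬r) ↔ (r → s)) = False
      h ∧ s = True
      (b → ¬r) ↔ (r → s) = False
        b → ¬r = False
          ¬r = False
        r → s = True
The formula evaluates to True.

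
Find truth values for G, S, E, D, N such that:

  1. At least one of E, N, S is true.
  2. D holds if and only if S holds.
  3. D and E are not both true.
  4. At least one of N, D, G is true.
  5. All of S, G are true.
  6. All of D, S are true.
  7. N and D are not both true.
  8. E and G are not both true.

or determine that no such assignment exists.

G: True, S: True, E: False, D: True, N: False

  (1) {E, N, S}: 1 true — at least one ✓
  (2) D=T, S=T — same ✓
  (3) D=T, E=F — not both ✓
  (4) {N, D, G}: 2 true — at least one ✓
  (5) {S, G}: all 2 true ✓
  (6) {D, S}: all 2 true ✓
  (7) N=F, D=T — not both ✓
  (8) E=F, G=T — not both ✓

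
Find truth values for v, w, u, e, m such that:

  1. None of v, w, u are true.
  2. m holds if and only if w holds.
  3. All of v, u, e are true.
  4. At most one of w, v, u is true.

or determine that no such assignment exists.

Case v = True:
  Constraint (1) is violated (v=T) — contradiction.
Case v = False:
  Constraint (3) is violated (v=F) — contradiction.
Both cases fail — unsatisfiable.

The formula is unsatisfiable.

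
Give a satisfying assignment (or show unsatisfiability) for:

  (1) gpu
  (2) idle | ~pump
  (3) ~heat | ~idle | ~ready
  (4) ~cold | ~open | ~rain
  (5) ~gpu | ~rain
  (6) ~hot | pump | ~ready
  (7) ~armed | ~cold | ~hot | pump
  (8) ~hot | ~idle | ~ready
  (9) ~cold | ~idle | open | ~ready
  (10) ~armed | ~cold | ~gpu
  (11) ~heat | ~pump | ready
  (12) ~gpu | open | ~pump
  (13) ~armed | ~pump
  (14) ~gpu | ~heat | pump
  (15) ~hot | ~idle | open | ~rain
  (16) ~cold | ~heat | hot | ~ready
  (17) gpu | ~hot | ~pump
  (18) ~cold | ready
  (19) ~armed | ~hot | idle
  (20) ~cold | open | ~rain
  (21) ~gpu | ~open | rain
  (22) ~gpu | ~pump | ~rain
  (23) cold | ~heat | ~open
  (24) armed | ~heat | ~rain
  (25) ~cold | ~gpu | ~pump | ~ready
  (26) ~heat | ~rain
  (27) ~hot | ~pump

Unit clause (gpu) forces gpu = True.
In (~gpu | ~rain) only ~rain is left, so rain = False.
In (~gpu | ~open | rain) only ~open is left, so open = False.
In (~gpu | open | ~pump) only ~pump is left, so pump = False.
In (~gpu | ~heat | pump) only ~heat is left, so heat = False.
Set armed = False.
Set cold = False.
Set idle = False.
Set ready = False.
Set hot = False.
All clauses satisfied.

open: False; armed: False; gpu: True; cold: False; idle: False; ready: False; hot: False; pump: False; heat: False; rain: False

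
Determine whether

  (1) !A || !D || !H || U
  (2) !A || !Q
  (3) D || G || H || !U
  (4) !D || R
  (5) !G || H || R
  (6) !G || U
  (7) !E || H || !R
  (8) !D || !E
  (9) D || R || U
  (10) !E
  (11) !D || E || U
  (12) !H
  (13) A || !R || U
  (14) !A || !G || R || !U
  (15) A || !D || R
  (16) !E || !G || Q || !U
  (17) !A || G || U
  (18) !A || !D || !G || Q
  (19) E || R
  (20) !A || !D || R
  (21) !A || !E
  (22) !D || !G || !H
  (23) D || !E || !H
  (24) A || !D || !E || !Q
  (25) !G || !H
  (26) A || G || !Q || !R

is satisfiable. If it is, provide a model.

G = False, U = True, Q = False, H = False, D = True, A = False, R = True, E = False

Unit clause (!E) forces E = False.
Unit clause (!H) forces H = False.
In (E || R) only R is left, so R = True.
Set G = False.
Try U = False:
  (!D || E || U) forces D = False.
  (A || !R || U) forces A = True.
  clause (!A || G || U) is falsified — backtrack.
So U = True.
  then (D || G || H || !U) forces D = True.
Set Q = False.
Set A = False.
All clauses satisfied.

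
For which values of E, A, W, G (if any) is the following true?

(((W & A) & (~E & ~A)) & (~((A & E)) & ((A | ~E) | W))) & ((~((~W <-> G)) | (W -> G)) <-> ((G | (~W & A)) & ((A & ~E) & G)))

Case A = True: the conjunct ~A is False.
Case A = False: the conjunct A is False.
Both cases fail — unsatisfiable.

UNSATISFIABLE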